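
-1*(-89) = 89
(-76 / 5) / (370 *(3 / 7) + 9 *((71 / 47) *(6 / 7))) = -6251 / 70005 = -0.09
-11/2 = -5.50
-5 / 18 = -0.28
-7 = -7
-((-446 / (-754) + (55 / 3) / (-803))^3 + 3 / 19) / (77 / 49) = -25585058189581751 / 117625824664957323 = -0.22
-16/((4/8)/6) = -192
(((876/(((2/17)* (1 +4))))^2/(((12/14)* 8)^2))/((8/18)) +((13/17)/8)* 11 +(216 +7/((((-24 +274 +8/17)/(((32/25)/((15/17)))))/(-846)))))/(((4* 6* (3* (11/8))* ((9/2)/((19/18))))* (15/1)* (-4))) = -2339255187398647/557244800640000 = -4.20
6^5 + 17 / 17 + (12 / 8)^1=15557 / 2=7778.50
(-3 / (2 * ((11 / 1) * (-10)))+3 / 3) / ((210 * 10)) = 223 / 462000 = 0.00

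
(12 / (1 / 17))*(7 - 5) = 408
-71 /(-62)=71 /62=1.15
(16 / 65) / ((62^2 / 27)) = 108 / 62465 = 0.00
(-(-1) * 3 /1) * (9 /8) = 27 /8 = 3.38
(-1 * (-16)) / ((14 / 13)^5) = 371293 / 33614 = 11.05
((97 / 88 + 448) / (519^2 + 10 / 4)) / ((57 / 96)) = 316168 / 112593943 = 0.00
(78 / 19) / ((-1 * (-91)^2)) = -6 / 12103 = -0.00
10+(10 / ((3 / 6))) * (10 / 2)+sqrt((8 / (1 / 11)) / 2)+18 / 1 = 2 * sqrt(11)+128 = 134.63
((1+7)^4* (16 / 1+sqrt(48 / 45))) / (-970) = -32768 / 485-8192* sqrt(15) / 7275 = -71.92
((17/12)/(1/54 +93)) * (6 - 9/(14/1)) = 11475/140644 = 0.08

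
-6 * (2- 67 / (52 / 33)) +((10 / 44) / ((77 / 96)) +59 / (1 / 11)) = 19652405 / 22022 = 892.40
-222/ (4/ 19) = -2109/ 2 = -1054.50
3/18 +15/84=29/84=0.35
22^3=10648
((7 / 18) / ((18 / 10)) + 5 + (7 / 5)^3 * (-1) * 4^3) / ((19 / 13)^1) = -44857787 / 384750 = -116.59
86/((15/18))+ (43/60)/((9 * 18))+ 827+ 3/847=930.21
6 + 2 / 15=92 / 15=6.13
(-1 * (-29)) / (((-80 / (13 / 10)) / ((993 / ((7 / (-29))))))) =10856469 / 5600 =1938.66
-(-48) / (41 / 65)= 3120 / 41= 76.10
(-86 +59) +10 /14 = -184 /7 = -26.29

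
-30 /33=-10 /11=-0.91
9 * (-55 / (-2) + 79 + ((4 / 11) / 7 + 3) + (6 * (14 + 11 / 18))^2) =10803865 / 154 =70154.97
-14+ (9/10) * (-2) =-79/5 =-15.80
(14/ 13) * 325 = 350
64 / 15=4.27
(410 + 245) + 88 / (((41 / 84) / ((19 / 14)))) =36887 / 41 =899.68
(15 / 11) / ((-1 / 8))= -120 / 11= -10.91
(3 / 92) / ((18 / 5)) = 5 / 552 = 0.01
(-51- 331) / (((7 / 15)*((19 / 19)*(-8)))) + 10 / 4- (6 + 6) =2599 / 28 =92.82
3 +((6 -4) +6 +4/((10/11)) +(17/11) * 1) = 16.95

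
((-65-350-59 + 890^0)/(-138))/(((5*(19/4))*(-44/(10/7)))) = -43/9177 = -0.00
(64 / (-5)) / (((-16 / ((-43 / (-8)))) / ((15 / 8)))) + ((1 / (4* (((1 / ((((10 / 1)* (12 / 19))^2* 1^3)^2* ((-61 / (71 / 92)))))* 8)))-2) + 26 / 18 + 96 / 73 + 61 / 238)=-45385869779043671 / 11574575340048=-3921.17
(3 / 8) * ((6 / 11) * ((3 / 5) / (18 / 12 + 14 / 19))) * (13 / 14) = 6669 / 130900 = 0.05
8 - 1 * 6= 2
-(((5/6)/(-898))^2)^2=-625/842772484935936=-0.00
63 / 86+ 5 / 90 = 305 / 387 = 0.79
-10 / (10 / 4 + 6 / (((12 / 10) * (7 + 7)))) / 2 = -1.75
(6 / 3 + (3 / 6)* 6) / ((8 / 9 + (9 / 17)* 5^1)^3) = 17907885 / 158340421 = 0.11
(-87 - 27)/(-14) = 57/7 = 8.14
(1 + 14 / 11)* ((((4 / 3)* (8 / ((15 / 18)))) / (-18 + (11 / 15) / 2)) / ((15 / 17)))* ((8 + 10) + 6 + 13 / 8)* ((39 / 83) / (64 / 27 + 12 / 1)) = -73394100 / 46848769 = -1.57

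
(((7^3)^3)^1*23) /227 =928132961 /227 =4088691.46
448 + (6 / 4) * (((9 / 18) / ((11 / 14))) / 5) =49301 / 110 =448.19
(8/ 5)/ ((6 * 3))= 4/ 45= 0.09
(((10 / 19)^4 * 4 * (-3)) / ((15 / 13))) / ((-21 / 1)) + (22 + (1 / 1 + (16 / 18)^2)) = 1760707969 / 73892007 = 23.83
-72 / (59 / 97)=-6984 / 59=-118.37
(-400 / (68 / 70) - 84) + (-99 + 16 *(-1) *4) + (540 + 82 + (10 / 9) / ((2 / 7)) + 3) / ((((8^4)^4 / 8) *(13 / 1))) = -11525371153417740809 / 17495429021171712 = -658.76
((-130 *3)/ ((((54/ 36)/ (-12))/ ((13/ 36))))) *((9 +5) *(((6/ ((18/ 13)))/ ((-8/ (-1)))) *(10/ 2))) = 42719.44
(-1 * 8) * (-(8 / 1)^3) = 4096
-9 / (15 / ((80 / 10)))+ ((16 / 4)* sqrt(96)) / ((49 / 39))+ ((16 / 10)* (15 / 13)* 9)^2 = 624* sqrt(6) / 49+ 229224 / 845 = 302.46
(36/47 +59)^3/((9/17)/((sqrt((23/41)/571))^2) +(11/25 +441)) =216656630035975/994889192473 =217.77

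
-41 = -41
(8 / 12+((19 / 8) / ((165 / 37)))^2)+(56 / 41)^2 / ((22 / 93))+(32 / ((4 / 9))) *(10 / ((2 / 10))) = 10570189776529 / 2928974400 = 3608.84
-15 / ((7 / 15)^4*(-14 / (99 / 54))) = 2784375 / 67228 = 41.42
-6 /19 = -0.32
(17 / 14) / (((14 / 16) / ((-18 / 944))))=-153 / 5782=-0.03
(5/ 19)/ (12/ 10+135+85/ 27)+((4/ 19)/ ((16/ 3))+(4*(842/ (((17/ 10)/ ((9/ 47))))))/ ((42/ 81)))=365680238568/ 499773701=731.69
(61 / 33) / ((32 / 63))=1281 / 352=3.64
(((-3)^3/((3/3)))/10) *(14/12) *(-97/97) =63/20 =3.15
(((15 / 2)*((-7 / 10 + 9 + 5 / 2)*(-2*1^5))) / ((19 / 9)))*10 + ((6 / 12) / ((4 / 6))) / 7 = -408183 / 532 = -767.26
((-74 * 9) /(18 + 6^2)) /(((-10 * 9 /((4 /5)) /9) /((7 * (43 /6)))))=49.50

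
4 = 4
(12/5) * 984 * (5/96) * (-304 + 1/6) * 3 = -224229/2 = -112114.50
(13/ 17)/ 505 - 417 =-3579932/ 8585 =-417.00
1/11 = 0.09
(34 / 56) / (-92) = -0.01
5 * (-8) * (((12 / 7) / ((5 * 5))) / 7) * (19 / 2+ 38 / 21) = -4.43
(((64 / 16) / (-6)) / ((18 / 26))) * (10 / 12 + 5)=-455 / 81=-5.62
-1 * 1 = -1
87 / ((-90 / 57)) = -551 / 10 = -55.10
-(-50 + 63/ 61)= 2987/ 61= 48.97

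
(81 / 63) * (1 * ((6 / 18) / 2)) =3 / 14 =0.21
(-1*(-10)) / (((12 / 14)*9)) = 35 / 27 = 1.30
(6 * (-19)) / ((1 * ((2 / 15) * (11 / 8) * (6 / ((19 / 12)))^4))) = -12380495 / 4105728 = -3.02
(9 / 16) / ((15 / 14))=21 / 40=0.52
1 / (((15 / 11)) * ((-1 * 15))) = -11 / 225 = -0.05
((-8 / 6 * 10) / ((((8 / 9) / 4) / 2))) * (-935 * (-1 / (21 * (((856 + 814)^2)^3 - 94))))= -18700 / 75921865587291499671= -0.00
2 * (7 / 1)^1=14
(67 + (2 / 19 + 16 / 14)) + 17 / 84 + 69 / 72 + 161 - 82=157907 / 1064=148.41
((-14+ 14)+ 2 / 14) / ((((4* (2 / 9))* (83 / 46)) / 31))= 6417 / 2324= 2.76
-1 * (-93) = 93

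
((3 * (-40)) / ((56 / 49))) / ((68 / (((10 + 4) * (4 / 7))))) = -210 / 17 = -12.35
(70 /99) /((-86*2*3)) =-0.00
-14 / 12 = -1.17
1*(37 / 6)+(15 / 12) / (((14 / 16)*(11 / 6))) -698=-319267 / 462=-691.05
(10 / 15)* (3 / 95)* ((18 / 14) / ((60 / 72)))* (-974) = -105192 / 3325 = -31.64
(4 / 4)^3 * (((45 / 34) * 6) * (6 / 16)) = 405 / 136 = 2.98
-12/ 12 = -1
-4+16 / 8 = -2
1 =1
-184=-184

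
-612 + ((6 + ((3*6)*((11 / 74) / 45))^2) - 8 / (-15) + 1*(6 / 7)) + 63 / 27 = -432868414 / 718725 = -602.27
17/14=1.21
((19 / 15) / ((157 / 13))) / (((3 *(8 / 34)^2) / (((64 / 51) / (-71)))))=-16796 / 1504845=-0.01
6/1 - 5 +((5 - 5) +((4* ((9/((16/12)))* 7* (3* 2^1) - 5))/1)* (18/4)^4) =3654485/8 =456810.62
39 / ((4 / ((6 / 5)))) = 117 / 10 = 11.70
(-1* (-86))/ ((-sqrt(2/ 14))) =-86* sqrt(7) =-227.53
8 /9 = 0.89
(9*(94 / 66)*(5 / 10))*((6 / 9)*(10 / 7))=470 / 77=6.10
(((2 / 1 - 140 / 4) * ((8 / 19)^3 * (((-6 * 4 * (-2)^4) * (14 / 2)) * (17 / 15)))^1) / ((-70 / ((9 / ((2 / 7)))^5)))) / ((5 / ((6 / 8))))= -427589299678464 / 857375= -498719113.20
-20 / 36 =-5 / 9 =-0.56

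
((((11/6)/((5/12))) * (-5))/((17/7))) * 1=-154/17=-9.06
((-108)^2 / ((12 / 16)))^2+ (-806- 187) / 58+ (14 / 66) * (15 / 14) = 77154835187 / 319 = 241864687.11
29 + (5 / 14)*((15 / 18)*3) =29.89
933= 933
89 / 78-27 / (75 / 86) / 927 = 222467 / 200850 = 1.11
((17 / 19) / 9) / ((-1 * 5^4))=-17 / 106875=-0.00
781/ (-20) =-781/ 20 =-39.05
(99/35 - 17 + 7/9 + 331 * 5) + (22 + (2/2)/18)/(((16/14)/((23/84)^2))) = 1192462289/725760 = 1643.05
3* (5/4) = 15/4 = 3.75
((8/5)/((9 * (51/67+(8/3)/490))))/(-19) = -26264/2151921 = -0.01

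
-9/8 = -1.12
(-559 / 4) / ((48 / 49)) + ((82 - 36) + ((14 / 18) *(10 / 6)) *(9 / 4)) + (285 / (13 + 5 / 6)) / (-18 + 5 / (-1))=-34688411 / 366528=-94.64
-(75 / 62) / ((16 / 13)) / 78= -25 / 1984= -0.01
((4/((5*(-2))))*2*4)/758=-8/1895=-0.00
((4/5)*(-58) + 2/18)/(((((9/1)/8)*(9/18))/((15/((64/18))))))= -2083/6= -347.17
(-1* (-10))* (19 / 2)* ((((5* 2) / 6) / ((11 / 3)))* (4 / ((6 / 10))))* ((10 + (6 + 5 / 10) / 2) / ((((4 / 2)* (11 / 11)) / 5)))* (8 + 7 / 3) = 19510625 / 198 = 98538.51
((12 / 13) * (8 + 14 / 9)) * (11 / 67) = 3784 / 2613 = 1.45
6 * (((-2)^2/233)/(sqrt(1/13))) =0.37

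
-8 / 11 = -0.73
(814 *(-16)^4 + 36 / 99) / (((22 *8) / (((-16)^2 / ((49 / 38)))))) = 60175423.10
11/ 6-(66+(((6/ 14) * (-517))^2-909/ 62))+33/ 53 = -11869013536/ 241521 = -49142.78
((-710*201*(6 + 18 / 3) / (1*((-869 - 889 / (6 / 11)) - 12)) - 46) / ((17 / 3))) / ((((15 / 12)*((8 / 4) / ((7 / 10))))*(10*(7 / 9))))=25871751 / 6402625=4.04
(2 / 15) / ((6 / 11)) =11 / 45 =0.24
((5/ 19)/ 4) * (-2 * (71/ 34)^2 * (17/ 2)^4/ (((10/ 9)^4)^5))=-17711882766361627666808049/ 48640000000000000000000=-364.14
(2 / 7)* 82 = 164 / 7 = 23.43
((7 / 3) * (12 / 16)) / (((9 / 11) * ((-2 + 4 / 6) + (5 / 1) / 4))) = -77 / 3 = -25.67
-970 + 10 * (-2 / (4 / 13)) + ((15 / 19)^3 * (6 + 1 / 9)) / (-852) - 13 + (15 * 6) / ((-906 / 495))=-322724752513 / 294141356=-1097.18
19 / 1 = 19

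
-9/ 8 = -1.12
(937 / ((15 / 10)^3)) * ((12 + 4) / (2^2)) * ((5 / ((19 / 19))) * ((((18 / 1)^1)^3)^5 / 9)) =4162371856881895342080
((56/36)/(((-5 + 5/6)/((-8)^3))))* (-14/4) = -50176/75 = -669.01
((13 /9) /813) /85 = 13 /621945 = 0.00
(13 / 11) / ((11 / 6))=78 / 121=0.64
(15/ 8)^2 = 225/ 64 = 3.52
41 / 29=1.41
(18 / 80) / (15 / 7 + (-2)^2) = 63 / 1720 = 0.04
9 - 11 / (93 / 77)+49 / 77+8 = 8725 / 1023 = 8.53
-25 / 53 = -0.47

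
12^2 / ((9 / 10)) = 160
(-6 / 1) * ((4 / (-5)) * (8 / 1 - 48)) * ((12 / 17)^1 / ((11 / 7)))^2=-1354752 / 34969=-38.74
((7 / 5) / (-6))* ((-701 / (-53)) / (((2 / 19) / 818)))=-38132297 / 1590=-23982.58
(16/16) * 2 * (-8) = -16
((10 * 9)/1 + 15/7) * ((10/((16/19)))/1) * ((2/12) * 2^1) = 20425/56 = 364.73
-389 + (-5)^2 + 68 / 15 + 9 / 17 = -91529 / 255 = -358.94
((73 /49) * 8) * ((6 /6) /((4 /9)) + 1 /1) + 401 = 21547 /49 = 439.73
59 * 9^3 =43011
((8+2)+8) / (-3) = -6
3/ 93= 1/ 31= 0.03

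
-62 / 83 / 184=-31 / 7636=-0.00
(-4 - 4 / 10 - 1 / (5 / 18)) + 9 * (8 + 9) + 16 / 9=1321 / 9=146.78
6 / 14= 3 / 7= 0.43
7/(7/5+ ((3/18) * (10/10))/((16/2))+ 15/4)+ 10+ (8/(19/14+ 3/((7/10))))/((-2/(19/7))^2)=9583774/686273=13.96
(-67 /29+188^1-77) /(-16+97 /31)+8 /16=-7.94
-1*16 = -16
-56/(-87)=56/87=0.64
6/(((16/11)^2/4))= 363/32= 11.34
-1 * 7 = -7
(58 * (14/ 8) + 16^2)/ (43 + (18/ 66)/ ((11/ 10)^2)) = 951665/ 115066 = 8.27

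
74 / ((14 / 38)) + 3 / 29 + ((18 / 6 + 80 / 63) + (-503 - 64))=-660953 / 1827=-361.77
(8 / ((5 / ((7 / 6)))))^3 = 21952 / 3375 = 6.50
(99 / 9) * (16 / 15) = 176 / 15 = 11.73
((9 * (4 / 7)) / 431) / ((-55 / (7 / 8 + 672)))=-6921 / 47410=-0.15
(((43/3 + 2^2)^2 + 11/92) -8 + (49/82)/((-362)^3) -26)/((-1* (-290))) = 1.04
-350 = -350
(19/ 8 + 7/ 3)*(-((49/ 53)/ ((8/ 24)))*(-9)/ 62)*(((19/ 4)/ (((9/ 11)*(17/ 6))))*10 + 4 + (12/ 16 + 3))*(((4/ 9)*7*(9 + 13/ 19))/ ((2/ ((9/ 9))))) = 5135683777/ 6368268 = 806.45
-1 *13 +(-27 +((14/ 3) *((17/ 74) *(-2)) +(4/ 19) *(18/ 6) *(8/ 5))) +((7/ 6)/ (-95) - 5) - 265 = -6562067/ 21090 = -311.15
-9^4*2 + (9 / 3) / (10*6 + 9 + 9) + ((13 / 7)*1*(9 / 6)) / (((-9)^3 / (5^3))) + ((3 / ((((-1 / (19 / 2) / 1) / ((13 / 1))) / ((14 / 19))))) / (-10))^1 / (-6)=-5805542243 / 442260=-13126.99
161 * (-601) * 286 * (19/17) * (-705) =370688488170/17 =21805205186.47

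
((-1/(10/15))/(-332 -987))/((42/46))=0.00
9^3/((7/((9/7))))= 133.90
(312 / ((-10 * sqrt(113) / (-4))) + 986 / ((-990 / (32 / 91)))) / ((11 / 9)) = -15776 / 55055 + 5616 * sqrt(113) / 6215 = 9.32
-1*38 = -38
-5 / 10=-0.50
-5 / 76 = -0.07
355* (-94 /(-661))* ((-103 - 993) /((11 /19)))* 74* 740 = -5233469006.85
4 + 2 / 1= 6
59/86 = 0.69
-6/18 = -1/3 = -0.33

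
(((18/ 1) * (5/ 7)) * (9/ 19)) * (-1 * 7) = -810/ 19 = -42.63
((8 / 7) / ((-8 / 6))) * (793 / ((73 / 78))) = -371124 / 511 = -726.27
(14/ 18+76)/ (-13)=-691/ 117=-5.91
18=18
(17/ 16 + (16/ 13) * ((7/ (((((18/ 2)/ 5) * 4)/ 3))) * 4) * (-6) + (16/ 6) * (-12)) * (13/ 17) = -24355/ 272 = -89.54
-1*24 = -24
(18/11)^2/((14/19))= 3078/847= 3.63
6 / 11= 0.55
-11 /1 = -11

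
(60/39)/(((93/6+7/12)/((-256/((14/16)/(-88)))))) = 43253760/17563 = 2462.78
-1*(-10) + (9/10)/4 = 409/40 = 10.22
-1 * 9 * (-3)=27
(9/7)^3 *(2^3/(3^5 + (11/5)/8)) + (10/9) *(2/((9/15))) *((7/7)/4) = 89741885/90118791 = 1.00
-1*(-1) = 1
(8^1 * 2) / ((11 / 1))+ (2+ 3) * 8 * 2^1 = 896 / 11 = 81.45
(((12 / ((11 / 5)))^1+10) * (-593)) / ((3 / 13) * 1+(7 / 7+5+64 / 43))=-11270558 / 9493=-1187.25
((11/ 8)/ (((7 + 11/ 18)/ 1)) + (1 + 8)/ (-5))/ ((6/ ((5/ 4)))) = -1479/ 4384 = -0.34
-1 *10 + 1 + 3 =-6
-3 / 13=-0.23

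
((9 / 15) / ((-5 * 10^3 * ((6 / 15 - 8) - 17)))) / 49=1 / 10045000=0.00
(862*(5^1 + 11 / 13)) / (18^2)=16378 / 1053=15.55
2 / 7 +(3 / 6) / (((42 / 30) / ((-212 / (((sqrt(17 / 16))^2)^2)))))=-135102 / 2023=-66.78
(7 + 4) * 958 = 10538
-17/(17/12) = -12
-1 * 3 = -3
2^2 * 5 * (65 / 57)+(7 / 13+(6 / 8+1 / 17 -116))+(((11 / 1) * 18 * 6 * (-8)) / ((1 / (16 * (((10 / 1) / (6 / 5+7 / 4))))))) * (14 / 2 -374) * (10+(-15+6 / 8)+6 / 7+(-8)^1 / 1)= -44851843811568173 / 20810244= -2155277170.78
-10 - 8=-18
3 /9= 1 /3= 0.33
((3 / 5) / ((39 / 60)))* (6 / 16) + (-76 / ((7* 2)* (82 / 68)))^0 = 1.35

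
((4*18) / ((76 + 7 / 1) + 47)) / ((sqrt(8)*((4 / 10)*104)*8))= 9*sqrt(2) / 21632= 0.00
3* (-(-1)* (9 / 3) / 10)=0.90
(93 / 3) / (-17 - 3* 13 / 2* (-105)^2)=-62 / 430009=-0.00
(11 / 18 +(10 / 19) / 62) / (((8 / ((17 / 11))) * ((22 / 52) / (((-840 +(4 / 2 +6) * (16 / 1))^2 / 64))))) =2240.98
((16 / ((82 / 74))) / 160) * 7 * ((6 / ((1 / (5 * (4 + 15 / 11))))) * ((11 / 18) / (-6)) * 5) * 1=-76405 / 1476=-51.76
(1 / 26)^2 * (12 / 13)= 0.00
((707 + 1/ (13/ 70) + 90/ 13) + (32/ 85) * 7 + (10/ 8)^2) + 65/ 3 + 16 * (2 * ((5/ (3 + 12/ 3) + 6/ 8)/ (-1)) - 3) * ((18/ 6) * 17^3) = -518809688323/ 371280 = -1397354.26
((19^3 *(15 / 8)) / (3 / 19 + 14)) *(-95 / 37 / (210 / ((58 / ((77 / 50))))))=-8975858875 / 21458668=-418.29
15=15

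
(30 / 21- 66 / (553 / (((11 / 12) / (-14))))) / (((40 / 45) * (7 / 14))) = 200169 / 61936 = 3.23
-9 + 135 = 126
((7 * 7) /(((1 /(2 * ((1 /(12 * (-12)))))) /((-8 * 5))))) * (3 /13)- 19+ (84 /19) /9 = -3020 /247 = -12.23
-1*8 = -8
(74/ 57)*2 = 148/ 57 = 2.60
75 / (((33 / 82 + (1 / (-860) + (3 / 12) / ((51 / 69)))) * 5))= 20.28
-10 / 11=-0.91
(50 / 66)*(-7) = -175 / 33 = -5.30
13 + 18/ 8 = 15.25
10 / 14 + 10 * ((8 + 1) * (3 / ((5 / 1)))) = 383 / 7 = 54.71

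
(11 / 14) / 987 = 11 / 13818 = 0.00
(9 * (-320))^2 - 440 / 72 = 74649545 / 9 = 8294393.89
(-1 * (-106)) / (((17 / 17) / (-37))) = -3922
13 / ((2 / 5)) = 65 / 2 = 32.50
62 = 62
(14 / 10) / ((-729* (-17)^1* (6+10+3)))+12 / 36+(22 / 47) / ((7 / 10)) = 388130408 / 387343215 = 1.00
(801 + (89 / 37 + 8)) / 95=8.54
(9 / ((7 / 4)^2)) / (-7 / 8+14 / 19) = -7296 / 343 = -21.27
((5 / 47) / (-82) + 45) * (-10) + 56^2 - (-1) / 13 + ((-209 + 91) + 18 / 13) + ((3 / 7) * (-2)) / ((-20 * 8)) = 36046102513 / 14028560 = 2569.48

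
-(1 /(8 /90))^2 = -2025 /16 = -126.56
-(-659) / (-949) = -659 / 949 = -0.69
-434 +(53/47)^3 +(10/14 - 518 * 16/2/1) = -3325550604/726761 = -4575.85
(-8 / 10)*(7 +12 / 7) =-244 / 35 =-6.97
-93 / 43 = -2.16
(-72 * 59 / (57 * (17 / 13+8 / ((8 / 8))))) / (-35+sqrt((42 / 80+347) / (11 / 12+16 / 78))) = 92040 * sqrt(37949730) / 3682103689+1127490000 / 3682103689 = 0.46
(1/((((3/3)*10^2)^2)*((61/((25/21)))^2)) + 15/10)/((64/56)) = 39383065/30006144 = 1.31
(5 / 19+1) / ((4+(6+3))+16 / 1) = 0.04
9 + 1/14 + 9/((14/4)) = 163/14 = 11.64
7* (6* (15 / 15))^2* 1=252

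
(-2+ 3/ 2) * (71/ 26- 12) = 241/ 52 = 4.63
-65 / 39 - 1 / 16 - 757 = -36419 / 48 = -758.73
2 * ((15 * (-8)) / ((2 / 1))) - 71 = -191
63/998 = 0.06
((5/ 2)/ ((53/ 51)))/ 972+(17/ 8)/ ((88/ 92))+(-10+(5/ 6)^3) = -5437997/ 755568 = -7.20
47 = 47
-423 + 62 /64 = -13505 /32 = -422.03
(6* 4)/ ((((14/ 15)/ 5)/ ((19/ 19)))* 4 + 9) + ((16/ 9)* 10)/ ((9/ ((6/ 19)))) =1157320/ 375003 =3.09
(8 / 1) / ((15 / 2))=16 / 15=1.07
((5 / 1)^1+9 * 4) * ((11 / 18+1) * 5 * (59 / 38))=350755 / 684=512.80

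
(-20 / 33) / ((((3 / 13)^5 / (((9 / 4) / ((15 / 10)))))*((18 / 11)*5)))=-371293 / 2187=-169.77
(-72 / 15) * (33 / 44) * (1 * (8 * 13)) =-1872 / 5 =-374.40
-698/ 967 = -0.72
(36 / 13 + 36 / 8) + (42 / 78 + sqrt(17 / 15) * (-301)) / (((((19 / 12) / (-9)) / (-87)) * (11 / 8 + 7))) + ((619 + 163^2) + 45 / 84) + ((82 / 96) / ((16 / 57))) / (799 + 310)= 895469323509729 / 32888291072 - 7541856 * sqrt(255) / 6365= 8306.35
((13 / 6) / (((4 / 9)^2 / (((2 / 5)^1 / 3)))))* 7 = 819 / 80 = 10.24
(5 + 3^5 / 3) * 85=7310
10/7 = 1.43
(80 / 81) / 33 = 80 / 2673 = 0.03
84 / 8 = 21 / 2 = 10.50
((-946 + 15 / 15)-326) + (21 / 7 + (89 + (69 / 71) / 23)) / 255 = -4600984 / 3621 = -1270.64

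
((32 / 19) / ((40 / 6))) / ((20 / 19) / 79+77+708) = 1896 / 5891525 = 0.00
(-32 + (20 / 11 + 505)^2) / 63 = 31076753 / 7623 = 4076.71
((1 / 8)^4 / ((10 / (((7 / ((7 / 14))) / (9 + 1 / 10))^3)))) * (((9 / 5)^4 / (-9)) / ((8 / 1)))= -729 / 56243200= -0.00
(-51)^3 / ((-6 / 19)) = 840123 / 2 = 420061.50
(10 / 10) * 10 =10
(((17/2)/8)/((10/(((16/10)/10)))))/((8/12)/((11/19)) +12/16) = 561/62750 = 0.01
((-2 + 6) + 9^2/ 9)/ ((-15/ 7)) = -91/ 15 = -6.07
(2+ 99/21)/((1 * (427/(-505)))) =-23735/2989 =-7.94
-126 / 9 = -14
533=533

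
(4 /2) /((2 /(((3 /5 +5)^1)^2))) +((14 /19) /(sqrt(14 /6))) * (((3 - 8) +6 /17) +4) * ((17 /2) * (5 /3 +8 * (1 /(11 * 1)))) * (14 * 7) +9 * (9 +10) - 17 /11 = 55224 /275 - 7742 * sqrt(21) /57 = -421.61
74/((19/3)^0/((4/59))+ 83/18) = 2664/697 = 3.82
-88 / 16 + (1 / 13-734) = -19225 / 26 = -739.42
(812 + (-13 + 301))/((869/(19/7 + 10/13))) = 31700/7189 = 4.41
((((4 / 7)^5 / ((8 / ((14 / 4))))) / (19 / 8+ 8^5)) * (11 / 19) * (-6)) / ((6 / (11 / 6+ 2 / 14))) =-21248 / 22831990167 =-0.00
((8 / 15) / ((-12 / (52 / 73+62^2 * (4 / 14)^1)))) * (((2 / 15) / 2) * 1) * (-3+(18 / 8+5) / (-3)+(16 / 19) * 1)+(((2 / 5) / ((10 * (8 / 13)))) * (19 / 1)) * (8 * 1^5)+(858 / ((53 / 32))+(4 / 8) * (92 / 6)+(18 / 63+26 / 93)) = 1186679718146 / 2153504745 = 551.05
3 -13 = -10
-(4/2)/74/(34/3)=-3/1258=-0.00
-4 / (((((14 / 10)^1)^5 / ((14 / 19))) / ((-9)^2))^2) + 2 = -1020994063678 / 2081093161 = -490.60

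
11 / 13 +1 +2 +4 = 102 / 13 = 7.85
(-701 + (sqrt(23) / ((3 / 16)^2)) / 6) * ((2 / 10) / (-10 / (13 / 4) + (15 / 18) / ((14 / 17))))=765492 / 11275-46592 * sqrt(23) / 101475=65.69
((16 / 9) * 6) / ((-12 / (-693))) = 616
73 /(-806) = -73 /806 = -0.09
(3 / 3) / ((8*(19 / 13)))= 0.09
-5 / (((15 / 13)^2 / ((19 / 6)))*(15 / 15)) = -3211 / 270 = -11.89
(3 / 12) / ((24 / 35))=35 / 96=0.36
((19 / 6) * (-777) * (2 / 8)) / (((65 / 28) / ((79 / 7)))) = -388759 / 130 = -2990.45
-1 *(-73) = 73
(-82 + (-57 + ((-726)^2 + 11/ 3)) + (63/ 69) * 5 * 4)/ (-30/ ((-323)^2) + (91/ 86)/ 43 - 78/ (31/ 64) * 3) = -434870054287991732/ 398652975123987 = -1090.85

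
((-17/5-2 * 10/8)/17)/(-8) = 0.04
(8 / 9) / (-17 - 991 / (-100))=-0.13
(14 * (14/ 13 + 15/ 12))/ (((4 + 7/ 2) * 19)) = 847/ 3705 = 0.23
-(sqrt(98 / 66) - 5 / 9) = 5 / 9 - 7* sqrt(33) / 33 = -0.66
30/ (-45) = -2/ 3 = -0.67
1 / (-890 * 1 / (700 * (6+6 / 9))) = -1400 / 267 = -5.24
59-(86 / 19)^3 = -231375 / 6859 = -33.73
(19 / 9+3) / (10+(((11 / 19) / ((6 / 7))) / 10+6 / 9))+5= 201035 / 36711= 5.48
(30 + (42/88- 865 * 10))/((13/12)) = -1137777/143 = -7956.48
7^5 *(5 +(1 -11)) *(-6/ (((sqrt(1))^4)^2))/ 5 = 100842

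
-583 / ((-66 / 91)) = 4823 / 6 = 803.83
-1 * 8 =-8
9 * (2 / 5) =18 / 5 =3.60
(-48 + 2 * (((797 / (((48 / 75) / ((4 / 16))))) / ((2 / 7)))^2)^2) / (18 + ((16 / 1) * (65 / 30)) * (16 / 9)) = 10217608178465970621387 / 288568115200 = 35407959647.19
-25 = -25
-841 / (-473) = 841 / 473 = 1.78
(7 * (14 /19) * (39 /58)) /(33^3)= 637 /6600429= 0.00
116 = 116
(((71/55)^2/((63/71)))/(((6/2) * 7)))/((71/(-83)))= -418403/4002075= -0.10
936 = 936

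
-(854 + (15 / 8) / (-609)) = -1386891 / 1624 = -854.00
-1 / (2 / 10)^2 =-25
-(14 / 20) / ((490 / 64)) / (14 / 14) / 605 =-16 / 105875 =-0.00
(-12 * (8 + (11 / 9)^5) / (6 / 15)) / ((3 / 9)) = -6334430 / 6561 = -965.47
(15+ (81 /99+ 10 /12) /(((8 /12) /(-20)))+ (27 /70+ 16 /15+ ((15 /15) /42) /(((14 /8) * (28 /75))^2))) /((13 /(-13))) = 33.04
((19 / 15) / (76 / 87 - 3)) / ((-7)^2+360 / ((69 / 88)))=-437 / 372775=-0.00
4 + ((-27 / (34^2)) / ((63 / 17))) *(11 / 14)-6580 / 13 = -43503021 / 86632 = -502.16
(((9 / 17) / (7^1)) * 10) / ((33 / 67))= 1.54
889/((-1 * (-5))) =889/5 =177.80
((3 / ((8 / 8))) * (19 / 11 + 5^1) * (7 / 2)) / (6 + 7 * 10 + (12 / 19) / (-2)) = 0.93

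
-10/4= -5/2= -2.50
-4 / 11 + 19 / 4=193 / 44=4.39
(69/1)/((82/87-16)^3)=-45436707/2248091000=-0.02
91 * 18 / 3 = 546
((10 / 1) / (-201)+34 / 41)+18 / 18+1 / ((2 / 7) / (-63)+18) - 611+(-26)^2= 4371053161 / 65400576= 66.84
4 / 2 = 2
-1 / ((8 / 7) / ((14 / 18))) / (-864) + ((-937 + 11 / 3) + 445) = -30378191 / 62208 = -488.33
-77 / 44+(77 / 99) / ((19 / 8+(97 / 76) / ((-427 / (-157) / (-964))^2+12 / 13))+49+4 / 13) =-1800628911344282047 / 1037621316940645284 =-1.74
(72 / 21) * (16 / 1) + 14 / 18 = 3505 / 63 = 55.63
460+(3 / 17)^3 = 2260007 / 4913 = 460.01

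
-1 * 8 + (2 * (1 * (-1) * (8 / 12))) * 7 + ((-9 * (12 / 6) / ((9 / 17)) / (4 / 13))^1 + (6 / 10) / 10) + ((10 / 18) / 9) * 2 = -127.65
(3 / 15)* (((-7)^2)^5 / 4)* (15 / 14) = 121060821 / 8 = 15132602.62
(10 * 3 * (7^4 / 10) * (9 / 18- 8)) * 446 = -24094035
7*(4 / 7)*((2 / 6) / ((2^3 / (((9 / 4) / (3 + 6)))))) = 1 / 24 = 0.04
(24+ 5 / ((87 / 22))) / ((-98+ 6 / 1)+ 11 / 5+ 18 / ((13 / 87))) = 142870 / 173391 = 0.82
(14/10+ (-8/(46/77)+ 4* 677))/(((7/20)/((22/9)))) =3031512/161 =18829.27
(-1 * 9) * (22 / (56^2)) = -99 / 1568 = -0.06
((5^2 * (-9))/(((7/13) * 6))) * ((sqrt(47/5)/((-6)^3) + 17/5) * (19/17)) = -3705/14 + 1235 * sqrt(235)/17136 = -263.54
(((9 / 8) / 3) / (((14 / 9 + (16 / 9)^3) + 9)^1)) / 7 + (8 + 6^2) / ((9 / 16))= 78.23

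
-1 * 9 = -9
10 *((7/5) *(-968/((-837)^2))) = -13552/700569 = -0.02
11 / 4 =2.75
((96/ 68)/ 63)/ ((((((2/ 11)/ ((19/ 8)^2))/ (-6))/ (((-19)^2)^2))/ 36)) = -4657542219/ 238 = -19569505.12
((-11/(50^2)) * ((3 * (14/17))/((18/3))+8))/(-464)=1573/19720000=0.00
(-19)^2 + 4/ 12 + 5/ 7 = 362.05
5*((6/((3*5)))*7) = 14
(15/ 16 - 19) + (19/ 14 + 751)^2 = 443762195/ 784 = 566023.21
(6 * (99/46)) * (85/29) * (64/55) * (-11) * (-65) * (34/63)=79347840/4669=16994.61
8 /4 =2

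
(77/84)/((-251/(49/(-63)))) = 77/27108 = 0.00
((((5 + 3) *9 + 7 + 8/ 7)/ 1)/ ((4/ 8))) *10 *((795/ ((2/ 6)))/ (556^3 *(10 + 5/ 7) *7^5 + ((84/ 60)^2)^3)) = 418120312500/ 3385289889975823543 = 0.00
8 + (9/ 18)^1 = 17/ 2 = 8.50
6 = 6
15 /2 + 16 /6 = 61 /6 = 10.17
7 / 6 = 1.17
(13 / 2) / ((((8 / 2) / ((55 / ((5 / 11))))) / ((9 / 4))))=14157 / 32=442.41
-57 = -57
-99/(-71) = 99/71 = 1.39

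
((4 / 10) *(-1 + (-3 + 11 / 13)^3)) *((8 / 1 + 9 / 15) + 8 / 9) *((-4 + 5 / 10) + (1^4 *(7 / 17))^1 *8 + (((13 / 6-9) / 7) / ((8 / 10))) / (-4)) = -1669009837 / 403369200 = -4.14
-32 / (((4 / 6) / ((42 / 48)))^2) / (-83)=441 / 664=0.66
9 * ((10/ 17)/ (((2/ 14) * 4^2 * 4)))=315/ 544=0.58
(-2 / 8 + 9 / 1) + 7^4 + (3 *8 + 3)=9747 / 4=2436.75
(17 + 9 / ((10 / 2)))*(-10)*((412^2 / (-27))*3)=31911872 / 9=3545763.56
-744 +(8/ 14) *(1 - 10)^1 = -749.14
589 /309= 1.91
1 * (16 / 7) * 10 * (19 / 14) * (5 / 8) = 950 / 49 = 19.39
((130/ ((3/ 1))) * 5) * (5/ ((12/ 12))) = 3250/ 3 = 1083.33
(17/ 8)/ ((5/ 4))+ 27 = 287/ 10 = 28.70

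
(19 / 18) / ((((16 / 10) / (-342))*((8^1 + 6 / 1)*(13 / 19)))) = -34295 / 1456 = -23.55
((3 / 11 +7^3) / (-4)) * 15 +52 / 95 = -1344628 / 1045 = -1286.73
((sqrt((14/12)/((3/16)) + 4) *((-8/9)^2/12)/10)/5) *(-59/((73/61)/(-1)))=57584 *sqrt(23)/1330425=0.21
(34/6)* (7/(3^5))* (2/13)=238/9477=0.03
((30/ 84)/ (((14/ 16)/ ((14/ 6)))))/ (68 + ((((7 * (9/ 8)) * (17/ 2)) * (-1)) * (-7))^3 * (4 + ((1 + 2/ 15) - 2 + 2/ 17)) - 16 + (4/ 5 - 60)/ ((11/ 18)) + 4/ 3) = 4505600/ 1582190637738529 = 0.00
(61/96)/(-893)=-61/85728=-0.00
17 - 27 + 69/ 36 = -97/ 12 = -8.08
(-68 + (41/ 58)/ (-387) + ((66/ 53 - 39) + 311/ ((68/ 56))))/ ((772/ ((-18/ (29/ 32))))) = -24327038408/ 6288492559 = -3.87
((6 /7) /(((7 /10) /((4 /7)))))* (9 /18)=120 /343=0.35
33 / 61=0.54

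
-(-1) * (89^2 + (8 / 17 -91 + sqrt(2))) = sqrt(2) + 133118 / 17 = 7831.88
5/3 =1.67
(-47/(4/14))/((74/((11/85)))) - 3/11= -77549/138380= -0.56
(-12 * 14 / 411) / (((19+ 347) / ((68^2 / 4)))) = -32368 / 25071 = -1.29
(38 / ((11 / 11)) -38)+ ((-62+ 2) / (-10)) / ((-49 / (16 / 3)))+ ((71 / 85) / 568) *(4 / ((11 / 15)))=-11821 / 18326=-0.65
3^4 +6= 87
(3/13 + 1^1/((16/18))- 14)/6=-1315/624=-2.11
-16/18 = -8/9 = -0.89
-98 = -98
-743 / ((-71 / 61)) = 45323 / 71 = 638.35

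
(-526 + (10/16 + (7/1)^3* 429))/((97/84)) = 24632433/194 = 126971.30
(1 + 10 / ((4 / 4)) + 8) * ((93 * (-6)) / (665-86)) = -3534 / 193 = -18.31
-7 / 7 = -1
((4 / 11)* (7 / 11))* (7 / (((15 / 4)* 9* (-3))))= -784 / 49005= -0.02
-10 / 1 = -10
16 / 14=8 / 7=1.14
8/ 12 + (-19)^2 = 1085/ 3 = 361.67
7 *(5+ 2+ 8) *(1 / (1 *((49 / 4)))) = 60 / 7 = 8.57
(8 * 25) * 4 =800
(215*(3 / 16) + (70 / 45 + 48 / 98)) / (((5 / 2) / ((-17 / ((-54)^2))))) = -5080909 / 51438240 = -0.10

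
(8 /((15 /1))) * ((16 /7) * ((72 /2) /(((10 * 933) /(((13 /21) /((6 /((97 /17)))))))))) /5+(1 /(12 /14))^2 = 1587406507 /1165783500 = 1.36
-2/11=-0.18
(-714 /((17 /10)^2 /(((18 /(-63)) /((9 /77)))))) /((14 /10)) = 22000 /51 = 431.37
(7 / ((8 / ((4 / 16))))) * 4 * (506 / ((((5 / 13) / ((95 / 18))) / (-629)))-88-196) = -275165765 / 72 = -3821746.74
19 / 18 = 1.06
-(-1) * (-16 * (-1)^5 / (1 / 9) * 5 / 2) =360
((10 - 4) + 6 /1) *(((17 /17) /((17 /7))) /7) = 12 /17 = 0.71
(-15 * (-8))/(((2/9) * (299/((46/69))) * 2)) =180/299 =0.60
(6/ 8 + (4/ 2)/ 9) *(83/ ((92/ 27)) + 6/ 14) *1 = 26605/ 1104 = 24.10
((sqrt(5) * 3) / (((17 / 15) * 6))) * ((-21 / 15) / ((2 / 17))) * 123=-2583 * sqrt(5) / 4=-1443.94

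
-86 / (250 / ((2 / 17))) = -86 / 2125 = -0.04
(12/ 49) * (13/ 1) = 3.18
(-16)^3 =-4096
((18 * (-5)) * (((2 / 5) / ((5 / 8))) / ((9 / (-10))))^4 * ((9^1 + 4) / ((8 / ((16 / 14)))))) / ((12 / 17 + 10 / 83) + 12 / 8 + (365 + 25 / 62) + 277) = -1192509833216 / 17988787506375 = -0.07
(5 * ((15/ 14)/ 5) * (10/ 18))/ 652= 25/ 27384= 0.00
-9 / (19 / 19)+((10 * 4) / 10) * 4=7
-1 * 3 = -3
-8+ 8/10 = -36/5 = -7.20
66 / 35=1.89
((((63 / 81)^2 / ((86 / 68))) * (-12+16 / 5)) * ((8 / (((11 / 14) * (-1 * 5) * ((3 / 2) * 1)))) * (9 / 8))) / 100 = 46648 / 725625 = 0.06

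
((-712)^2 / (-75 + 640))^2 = 256992219136 / 319225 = 805050.42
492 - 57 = 435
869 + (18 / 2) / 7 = 6092 / 7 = 870.29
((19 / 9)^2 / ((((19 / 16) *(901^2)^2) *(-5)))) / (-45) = 304 / 12010655239128225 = 0.00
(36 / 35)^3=46656 / 42875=1.09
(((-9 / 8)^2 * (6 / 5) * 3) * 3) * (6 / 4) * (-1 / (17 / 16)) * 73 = -478953 / 340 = -1408.69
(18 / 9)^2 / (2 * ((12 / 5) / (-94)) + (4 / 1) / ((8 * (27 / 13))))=50760 / 2407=21.09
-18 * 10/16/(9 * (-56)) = 0.02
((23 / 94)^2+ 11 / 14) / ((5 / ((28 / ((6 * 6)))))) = 52301 / 397620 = 0.13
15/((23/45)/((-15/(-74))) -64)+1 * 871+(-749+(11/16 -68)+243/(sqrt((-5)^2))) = 171043987/1659920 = 103.04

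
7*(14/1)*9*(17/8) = 1874.25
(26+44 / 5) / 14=87 / 35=2.49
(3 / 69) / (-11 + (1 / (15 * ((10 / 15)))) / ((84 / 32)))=-105 / 26473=-0.00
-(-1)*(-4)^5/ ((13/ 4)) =-4096/ 13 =-315.08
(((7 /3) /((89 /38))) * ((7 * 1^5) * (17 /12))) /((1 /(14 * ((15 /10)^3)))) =332367 /712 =466.81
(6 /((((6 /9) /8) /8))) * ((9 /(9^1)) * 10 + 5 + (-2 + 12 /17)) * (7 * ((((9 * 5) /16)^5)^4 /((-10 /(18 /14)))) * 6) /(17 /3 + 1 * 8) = -39387981069164900881795063018798828125 /13165957754240570855784448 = -2991653308053.38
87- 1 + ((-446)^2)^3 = 7870623759839382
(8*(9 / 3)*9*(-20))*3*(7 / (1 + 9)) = -9072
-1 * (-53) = 53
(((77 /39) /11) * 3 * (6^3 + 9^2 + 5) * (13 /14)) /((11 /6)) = 906 /11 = 82.36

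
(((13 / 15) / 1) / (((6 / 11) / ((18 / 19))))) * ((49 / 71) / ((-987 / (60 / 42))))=-286 / 190209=-0.00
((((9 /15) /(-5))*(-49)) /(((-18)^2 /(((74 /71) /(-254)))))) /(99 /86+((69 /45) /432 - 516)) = 935508 /6467735896735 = 0.00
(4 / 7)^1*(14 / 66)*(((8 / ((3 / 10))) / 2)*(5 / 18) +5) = 940 / 891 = 1.05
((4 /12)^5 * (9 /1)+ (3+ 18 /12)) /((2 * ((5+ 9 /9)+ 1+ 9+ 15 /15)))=245 /1836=0.13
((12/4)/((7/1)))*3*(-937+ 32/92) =-1204.27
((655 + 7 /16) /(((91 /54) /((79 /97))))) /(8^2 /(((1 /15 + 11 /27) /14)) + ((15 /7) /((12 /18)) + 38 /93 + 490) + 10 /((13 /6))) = 2080295703 /15684248548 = 0.13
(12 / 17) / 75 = 4 / 425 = 0.01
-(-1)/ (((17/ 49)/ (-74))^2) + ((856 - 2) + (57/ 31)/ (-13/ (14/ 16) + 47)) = 31142674087/ 671925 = 46348.44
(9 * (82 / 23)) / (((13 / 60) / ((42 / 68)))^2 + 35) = 292912200 / 320627843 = 0.91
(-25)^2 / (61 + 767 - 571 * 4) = -625 / 1456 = -0.43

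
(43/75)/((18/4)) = 0.13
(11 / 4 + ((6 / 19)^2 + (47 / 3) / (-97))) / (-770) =-161371 / 46222440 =-0.00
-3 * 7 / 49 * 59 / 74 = -177 / 518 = -0.34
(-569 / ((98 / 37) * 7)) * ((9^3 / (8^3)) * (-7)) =15347637 / 50176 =305.88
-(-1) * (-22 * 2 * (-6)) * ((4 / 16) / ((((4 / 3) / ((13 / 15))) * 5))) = 429 / 50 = 8.58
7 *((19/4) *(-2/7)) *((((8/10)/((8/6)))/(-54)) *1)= 19/180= 0.11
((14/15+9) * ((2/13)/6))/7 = 149/4095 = 0.04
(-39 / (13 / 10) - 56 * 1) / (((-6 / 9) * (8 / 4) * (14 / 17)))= 2193 / 28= 78.32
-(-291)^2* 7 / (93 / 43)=-8496327 / 31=-274075.06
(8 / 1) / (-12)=-2 / 3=-0.67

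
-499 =-499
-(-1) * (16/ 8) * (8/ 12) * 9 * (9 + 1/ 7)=109.71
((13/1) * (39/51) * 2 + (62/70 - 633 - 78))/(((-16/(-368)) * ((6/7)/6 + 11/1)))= -1574304/1105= -1424.71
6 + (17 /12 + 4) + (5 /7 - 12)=11 /84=0.13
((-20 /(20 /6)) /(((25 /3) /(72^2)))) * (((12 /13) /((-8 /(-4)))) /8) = -69984 /325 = -215.34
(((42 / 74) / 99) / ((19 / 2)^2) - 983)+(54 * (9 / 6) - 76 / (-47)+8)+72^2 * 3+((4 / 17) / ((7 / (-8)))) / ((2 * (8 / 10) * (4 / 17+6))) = 112672118819668 / 7685898297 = 14659.59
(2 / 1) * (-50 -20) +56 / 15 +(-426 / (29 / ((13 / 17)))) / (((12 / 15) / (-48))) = 3976508 / 7395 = 537.73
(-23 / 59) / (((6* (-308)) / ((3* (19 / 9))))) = 437 / 327096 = 0.00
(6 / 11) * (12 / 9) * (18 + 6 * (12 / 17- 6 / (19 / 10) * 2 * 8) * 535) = -413196048 / 3553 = -116294.98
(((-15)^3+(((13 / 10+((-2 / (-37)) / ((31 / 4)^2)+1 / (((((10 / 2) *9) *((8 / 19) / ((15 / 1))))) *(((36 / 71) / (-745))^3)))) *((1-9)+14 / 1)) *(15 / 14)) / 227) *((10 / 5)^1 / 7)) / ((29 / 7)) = -71419227981977330419 / 14561134242048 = -4904784.67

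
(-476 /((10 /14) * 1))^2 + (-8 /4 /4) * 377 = 22195023 /50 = 443900.46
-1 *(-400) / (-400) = -1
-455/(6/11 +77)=-5005/853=-5.87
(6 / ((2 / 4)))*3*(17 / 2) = 306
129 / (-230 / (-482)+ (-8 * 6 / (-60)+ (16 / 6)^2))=1399005 / 90971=15.38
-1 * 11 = -11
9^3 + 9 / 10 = 7299 / 10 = 729.90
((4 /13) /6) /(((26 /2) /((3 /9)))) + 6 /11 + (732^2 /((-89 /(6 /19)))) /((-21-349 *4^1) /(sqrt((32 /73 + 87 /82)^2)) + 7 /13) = 7980653211171508 /3117941144891001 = 2.56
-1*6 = -6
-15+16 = 1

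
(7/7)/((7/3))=3/7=0.43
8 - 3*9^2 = -235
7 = 7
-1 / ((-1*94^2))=1 / 8836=0.00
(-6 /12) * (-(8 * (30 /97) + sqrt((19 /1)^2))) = 10.74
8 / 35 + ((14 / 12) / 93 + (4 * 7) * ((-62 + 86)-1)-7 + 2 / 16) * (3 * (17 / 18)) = 846251281 / 468720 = 1805.45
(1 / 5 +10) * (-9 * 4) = -367.20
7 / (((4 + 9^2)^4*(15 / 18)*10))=21 / 1305015625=0.00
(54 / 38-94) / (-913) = 0.10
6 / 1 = 6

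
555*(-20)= -11100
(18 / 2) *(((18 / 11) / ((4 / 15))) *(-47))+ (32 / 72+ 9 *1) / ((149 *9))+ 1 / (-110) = -1723001972 / 663795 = -2595.68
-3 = -3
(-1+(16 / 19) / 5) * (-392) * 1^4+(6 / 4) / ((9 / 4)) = 93094 / 285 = 326.65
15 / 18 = 5 / 6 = 0.83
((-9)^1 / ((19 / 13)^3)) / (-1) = 19773 / 6859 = 2.88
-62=-62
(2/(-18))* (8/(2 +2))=-2/9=-0.22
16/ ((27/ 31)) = 496/ 27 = 18.37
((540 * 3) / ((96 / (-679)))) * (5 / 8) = -458325 / 64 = -7161.33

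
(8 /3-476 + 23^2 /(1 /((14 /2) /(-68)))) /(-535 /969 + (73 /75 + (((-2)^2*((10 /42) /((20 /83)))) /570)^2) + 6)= -257115187035 /3128152141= -82.19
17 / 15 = 1.13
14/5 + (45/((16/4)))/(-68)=3583/1360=2.63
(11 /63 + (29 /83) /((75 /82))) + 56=7393363 /130725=56.56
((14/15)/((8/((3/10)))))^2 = 49/40000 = 0.00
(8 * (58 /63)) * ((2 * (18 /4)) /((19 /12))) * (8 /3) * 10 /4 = 37120 /133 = 279.10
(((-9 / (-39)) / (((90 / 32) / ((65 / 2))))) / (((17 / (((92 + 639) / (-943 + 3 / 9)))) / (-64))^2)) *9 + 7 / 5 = 514710463 / 2499245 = 205.95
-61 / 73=-0.84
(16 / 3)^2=256 / 9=28.44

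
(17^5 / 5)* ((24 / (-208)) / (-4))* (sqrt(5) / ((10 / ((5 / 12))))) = 1419857* sqrt(5) / 4160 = 763.20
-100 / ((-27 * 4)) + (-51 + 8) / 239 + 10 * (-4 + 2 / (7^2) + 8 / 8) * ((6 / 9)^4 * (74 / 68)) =-90548614 / 16126047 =-5.62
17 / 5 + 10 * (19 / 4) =509 / 10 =50.90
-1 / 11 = -0.09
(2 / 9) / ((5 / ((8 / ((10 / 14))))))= 112 / 225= 0.50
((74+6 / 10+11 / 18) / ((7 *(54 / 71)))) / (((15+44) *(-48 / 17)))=-1167169 / 13763520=-0.08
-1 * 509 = -509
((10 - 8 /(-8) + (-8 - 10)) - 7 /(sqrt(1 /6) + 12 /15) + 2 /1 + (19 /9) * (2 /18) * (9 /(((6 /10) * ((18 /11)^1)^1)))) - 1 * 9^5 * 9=-18338409721 /34506 + 175 * sqrt(6) /71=-531449.64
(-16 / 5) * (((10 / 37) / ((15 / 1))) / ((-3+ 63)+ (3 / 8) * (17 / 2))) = -512 / 561105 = -0.00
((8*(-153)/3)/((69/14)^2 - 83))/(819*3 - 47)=39984/13865935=0.00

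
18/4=9/2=4.50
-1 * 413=-413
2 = 2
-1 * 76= -76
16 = 16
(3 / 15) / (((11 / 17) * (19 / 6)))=102 / 1045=0.10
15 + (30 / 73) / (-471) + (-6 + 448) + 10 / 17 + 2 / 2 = 89349786 / 194837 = 458.59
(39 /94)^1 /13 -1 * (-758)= 758.03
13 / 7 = 1.86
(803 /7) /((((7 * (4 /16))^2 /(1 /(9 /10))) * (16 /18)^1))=16060 /343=46.82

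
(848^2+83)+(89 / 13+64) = 9350352 / 13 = 719257.85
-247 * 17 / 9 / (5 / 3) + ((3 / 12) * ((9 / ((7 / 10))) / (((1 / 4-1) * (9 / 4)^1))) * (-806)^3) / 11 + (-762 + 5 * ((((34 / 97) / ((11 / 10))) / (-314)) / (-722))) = 90666770.36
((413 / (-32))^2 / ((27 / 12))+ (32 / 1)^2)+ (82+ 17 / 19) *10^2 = 410947435 / 43776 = 9387.51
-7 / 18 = -0.39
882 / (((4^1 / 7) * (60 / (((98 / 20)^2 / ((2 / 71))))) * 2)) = 175414659 / 16000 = 10963.42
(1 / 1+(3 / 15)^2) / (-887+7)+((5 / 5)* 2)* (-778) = -17116013 / 11000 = -1556.00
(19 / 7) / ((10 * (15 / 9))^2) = 171 / 17500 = 0.01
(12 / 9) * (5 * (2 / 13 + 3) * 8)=6560 / 39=168.21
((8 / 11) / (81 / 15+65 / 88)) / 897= 0.00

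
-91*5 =-455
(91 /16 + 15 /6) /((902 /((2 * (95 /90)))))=2489 /129888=0.02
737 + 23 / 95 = 737.24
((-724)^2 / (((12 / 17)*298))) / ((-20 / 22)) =-6126307 / 2235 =-2741.08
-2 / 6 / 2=-1 / 6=-0.17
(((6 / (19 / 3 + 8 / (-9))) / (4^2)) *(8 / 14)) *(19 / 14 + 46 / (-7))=-0.21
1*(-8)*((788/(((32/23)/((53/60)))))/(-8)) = 240143/480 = 500.30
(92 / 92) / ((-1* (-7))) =1 / 7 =0.14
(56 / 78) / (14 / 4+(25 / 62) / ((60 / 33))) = 6944 / 35997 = 0.19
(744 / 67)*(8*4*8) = 190464 / 67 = 2842.75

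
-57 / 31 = -1.84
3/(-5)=-3/5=-0.60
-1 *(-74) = 74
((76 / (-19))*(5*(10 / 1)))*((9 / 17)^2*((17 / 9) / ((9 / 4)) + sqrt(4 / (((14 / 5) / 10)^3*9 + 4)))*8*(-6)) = 38400 / 17 + 194400000*sqrt(65587) / 18954643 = 4885.40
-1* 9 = -9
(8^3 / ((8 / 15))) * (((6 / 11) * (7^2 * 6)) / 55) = 338688 / 121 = 2799.07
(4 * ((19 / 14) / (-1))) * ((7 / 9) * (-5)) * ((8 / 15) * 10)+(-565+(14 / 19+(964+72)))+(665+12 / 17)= 10901558 / 8721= 1250.04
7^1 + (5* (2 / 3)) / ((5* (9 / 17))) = 223 / 27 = 8.26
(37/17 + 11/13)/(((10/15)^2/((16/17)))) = 24048/3757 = 6.40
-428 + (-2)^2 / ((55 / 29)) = -23424 / 55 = -425.89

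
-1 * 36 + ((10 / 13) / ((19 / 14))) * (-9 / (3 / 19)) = -68.31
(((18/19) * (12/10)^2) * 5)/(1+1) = 324/95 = 3.41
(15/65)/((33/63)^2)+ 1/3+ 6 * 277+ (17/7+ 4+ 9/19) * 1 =1048185202/627627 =1670.08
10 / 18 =5 / 9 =0.56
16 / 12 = 4 / 3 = 1.33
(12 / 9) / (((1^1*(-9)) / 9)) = -4 / 3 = -1.33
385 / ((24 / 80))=3850 / 3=1283.33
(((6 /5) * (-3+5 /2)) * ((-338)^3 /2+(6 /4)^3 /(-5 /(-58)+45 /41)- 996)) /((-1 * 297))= -217410660217 /5573700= -39006.52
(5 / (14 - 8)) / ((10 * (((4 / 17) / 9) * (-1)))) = -51 / 16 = -3.19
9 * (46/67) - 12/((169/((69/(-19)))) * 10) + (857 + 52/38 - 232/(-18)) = 8494856347/9681165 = 877.46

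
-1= -1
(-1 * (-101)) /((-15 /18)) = -606 /5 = -121.20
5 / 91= 0.05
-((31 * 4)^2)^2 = -236421376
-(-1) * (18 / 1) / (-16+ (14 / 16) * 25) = 144 / 47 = 3.06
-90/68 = -45/34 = -1.32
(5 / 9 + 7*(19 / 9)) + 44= 178 / 3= 59.33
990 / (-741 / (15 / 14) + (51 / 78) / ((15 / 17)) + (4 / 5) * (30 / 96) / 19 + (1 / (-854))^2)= -267509462220 / 186674537851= -1.43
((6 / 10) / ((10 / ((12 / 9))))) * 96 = 7.68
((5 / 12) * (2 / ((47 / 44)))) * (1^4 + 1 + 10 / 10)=110 / 47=2.34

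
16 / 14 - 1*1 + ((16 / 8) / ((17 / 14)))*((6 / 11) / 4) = 481 / 1309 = 0.37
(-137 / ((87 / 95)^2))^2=1528746780625 / 57289761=26684.47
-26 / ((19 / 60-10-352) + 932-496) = -0.35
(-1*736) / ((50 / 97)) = -35696 / 25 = -1427.84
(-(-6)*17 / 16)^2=2601 / 64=40.64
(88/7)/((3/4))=352/21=16.76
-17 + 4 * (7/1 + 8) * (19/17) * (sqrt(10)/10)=-17 + 114 * sqrt(10)/17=4.21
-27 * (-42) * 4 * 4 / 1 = 18144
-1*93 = -93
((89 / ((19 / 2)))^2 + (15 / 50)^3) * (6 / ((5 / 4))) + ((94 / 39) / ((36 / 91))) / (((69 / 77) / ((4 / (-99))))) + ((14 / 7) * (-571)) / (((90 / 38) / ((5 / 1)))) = -7527335819653 / 3783054375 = -1989.75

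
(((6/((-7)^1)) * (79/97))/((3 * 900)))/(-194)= 79/59276700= 0.00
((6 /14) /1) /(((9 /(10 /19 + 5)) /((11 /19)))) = 55 /361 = 0.15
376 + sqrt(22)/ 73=376.06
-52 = -52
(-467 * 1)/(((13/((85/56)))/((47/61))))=-1865665/44408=-42.01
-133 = -133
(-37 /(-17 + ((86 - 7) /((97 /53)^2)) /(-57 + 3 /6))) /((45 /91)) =3579851639 /833332995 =4.30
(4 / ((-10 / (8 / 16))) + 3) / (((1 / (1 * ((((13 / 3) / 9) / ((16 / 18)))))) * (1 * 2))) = 91 / 120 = 0.76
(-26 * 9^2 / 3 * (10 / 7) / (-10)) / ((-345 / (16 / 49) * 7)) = -3744 / 276115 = -0.01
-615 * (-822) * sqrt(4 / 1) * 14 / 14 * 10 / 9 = 1123400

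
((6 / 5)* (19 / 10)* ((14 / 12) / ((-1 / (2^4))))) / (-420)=38 / 375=0.10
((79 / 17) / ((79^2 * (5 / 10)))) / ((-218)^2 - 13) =2 / 63807273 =0.00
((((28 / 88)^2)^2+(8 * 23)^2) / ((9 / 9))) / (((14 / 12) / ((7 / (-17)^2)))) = 23792920611 / 33849992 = 702.89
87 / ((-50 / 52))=-2262 / 25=-90.48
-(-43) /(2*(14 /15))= 645 /28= 23.04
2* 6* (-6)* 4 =-288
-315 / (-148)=315 / 148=2.13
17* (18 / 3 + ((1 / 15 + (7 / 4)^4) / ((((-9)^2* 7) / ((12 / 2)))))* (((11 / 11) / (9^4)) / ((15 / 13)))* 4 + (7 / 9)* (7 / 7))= 1028736074291 / 8928208800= 115.22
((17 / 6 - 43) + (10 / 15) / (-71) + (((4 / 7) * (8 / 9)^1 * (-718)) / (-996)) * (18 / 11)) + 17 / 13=-1354475075 / 35393358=-38.27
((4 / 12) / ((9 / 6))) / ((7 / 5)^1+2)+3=469 / 153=3.07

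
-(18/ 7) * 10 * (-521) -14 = 93682/ 7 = 13383.14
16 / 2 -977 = -969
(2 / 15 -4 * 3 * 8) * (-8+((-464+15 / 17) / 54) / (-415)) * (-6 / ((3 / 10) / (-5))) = 8742715012 / 114291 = 76495.22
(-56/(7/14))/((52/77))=-2156/13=-165.85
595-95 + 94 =594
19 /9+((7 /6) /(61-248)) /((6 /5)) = 14177 /6732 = 2.11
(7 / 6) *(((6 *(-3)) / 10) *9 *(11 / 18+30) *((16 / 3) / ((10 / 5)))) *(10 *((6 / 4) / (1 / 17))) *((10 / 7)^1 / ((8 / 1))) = -140505 / 2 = -70252.50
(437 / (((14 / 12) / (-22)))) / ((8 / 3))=-43263 / 14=-3090.21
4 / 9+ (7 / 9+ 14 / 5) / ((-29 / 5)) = -5 / 29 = -0.17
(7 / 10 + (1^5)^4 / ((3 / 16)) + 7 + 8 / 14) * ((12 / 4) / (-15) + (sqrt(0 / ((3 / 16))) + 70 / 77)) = 37141 / 3850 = 9.65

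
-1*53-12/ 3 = -57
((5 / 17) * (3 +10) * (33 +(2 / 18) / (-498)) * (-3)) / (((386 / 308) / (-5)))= 3701322625 / 2450907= 1510.18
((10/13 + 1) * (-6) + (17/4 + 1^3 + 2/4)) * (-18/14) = 2277/364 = 6.26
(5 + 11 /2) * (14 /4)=147 /4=36.75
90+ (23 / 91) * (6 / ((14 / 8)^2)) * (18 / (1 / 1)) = 441054 / 4459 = 98.91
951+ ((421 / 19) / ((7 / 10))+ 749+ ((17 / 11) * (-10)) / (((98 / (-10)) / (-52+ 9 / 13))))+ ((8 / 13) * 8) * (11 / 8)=220669468 / 133133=1657.51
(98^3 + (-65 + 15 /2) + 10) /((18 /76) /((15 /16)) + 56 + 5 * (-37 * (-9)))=178817455 /327038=546.78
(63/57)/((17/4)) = 84/323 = 0.26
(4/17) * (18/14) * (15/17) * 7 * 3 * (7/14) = 810/289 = 2.80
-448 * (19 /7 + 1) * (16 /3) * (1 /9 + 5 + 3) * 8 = -15548416 /27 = -575867.26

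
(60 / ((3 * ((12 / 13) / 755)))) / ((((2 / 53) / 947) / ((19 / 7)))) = 46799343175 / 42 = 1114270075.60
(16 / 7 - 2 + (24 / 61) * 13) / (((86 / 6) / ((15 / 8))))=51885 / 73444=0.71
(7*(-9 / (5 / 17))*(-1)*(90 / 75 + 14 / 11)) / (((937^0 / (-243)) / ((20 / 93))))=-47192544 / 1705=-27678.91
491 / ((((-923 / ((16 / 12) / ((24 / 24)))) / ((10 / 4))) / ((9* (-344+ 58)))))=324060 / 71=4564.23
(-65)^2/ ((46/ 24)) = 50700/ 23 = 2204.35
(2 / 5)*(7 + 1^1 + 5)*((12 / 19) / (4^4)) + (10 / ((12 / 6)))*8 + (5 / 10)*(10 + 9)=150519 / 3040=49.51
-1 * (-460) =460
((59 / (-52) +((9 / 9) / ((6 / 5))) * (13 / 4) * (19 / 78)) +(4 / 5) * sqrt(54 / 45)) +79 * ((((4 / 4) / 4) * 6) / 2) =4 * sqrt(30) / 25 +110027 / 1872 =59.65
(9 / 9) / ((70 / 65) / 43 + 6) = 559 / 3368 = 0.17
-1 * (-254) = 254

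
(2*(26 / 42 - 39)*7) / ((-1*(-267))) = -1612 / 801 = -2.01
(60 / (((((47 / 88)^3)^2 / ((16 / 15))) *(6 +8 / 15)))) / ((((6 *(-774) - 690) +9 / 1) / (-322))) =683602815746048 / 26786350092565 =25.52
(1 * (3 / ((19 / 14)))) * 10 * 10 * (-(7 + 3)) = -42000 / 19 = -2210.53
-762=-762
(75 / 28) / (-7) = -75 / 196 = -0.38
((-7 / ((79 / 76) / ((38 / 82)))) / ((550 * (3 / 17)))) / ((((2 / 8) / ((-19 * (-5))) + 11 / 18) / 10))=-39178608 / 74785271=-0.52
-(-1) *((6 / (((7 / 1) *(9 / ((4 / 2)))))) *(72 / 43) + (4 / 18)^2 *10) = 19816 / 24381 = 0.81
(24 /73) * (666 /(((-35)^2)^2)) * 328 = 0.05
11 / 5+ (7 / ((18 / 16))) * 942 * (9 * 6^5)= 2050997771 / 5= 410199554.20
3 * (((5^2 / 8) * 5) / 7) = 375 / 56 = 6.70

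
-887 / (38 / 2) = -887 / 19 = -46.68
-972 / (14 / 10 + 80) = -4860 / 407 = -11.94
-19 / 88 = -0.22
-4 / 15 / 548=-1 / 2055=-0.00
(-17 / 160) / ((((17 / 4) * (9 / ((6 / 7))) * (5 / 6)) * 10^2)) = -1 / 35000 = -0.00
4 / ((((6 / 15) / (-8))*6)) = -40 / 3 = -13.33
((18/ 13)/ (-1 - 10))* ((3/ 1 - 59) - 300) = 6408/ 143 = 44.81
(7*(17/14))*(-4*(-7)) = 238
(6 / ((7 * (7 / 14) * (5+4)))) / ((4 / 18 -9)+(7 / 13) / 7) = -0.02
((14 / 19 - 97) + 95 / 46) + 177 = 72369 / 874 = 82.80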